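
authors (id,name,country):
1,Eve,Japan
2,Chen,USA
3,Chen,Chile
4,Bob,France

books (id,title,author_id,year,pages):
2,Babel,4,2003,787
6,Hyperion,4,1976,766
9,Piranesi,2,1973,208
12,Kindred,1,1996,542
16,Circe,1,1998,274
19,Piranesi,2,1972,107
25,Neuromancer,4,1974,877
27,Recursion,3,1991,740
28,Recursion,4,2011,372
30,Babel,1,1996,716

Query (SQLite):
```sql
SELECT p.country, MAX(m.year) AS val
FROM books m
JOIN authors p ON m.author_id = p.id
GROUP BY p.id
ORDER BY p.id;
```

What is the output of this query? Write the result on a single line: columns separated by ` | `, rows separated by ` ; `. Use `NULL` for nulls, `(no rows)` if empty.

Japan | 1998 ; USA | 1973 ; Chile | 1991 ; France | 2011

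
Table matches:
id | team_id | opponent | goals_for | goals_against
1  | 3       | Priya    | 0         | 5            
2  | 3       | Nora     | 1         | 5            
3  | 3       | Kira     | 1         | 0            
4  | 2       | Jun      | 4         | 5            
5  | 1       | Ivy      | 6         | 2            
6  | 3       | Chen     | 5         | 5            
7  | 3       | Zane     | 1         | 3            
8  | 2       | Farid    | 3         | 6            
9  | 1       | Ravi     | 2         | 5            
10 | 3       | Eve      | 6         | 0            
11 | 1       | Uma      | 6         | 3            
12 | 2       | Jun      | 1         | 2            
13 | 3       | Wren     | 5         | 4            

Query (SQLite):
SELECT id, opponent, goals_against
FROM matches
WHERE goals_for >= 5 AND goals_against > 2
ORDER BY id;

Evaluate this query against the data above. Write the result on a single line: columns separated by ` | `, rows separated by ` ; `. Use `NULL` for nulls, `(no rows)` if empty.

6 | Chen | 5 ; 11 | Uma | 3 ; 13 | Wren | 4

goals_for >= 5: ids {5, 6, 10, 11, 13}
goals_against > 2: ids {1, 2, 4, 6, 7, 8, 9, 11, 13}
Combine with AND.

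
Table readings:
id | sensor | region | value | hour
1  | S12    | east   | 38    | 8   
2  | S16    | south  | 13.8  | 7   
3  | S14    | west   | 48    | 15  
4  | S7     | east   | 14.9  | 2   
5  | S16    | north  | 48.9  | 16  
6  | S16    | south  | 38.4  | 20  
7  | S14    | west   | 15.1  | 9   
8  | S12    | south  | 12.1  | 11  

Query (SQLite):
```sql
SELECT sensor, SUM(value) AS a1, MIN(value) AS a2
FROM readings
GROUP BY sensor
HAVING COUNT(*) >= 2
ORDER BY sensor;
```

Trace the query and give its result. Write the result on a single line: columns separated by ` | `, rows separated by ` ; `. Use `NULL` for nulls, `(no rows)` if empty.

S12 | 50.1 | 12.1 ; S14 | 63.1 | 15.1 ; S16 | 101.1 | 13.8

Group readings by sensor.
Per group compute: SUM(value), MIN(value).
HAVING: drop groups with fewer than 2 rows.
  S12: ids {1, 8} → SUM(value)=50.1, MIN(value)=12.1
  S14: ids {3, 7} → SUM(value)=63.1, MIN(value)=15.1
  S16: ids {2, 5, 6} → SUM(value)=101.1, MIN(value)=13.8
  S7: ids {4} → SUM(value)=14.9, MIN(value)=14.9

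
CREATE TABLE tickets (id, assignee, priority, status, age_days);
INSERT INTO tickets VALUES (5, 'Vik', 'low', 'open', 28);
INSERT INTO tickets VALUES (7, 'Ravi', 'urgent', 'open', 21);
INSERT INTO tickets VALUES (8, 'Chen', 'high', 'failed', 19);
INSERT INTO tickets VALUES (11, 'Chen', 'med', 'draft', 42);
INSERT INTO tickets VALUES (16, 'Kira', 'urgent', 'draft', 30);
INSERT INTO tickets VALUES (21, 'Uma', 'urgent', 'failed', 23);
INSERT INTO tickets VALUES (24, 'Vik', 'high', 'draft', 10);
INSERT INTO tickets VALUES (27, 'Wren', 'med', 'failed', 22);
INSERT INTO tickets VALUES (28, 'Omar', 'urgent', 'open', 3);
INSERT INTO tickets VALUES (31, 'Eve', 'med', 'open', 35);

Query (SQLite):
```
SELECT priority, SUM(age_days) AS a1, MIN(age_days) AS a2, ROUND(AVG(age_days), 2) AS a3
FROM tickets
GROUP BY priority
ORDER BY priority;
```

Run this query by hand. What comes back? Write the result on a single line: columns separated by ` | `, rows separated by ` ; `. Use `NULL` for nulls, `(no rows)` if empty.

Group tickets by priority.
Per group compute: SUM(age_days), MIN(age_days), ROUND(AVG(age_days), 2).
  high: ids {8, 24} → SUM(age_days)=29, MIN(age_days)=10, ROUND(AVG(age_days), 2)=14.5
  low: ids {5} → SUM(age_days)=28, MIN(age_days)=28, ROUND(AVG(age_days), 2)=28
  med: ids {11, 27, 31} → SUM(age_days)=99, MIN(age_days)=22, ROUND(AVG(age_days), 2)=33
  urgent: ids {7, 16, 21, 28} → SUM(age_days)=77, MIN(age_days)=3, ROUND(AVG(age_days), 2)=19.25

high | 29 | 10 | 14.5 ; low | 28 | 28 | 28 ; med | 99 | 22 | 33 ; urgent | 77 | 3 | 19.25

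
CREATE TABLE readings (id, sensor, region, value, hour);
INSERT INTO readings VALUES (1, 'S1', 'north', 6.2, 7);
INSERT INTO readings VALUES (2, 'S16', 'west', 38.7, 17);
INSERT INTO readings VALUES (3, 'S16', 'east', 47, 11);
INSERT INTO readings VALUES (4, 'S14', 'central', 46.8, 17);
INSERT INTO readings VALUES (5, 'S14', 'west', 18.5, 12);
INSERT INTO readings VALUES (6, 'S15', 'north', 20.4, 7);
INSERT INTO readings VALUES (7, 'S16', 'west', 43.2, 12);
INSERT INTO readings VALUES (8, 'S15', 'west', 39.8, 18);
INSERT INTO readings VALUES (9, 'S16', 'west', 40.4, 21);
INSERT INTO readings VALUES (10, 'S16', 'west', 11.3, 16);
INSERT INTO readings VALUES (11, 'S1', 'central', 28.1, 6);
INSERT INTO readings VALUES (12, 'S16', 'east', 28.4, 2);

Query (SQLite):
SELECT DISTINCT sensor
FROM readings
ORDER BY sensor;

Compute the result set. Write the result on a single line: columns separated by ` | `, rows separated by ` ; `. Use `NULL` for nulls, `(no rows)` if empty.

S1 ; S14 ; S15 ; S16

Collect distinct sensor values from readings.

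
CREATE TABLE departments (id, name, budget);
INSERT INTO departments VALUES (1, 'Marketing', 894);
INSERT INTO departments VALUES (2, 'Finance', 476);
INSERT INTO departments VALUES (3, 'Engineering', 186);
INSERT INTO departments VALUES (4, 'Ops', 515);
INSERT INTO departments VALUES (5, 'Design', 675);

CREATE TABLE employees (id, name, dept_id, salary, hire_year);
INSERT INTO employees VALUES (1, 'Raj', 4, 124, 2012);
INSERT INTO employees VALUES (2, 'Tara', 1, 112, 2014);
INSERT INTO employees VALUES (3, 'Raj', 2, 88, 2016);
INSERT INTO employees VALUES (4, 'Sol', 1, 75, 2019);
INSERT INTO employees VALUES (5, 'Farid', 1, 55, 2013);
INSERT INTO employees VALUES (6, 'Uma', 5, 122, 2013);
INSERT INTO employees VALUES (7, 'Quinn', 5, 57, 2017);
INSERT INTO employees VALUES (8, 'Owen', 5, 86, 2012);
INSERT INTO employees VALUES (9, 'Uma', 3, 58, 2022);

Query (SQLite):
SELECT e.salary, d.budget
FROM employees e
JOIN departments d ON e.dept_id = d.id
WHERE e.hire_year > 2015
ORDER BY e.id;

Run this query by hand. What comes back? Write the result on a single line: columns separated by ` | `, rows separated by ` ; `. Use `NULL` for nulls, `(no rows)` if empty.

Each employees row matches the departments row where dept_id = departments.id.
Then keep rows with e.hire_year > 2015.

88 | 476 ; 75 | 894 ; 57 | 675 ; 58 | 186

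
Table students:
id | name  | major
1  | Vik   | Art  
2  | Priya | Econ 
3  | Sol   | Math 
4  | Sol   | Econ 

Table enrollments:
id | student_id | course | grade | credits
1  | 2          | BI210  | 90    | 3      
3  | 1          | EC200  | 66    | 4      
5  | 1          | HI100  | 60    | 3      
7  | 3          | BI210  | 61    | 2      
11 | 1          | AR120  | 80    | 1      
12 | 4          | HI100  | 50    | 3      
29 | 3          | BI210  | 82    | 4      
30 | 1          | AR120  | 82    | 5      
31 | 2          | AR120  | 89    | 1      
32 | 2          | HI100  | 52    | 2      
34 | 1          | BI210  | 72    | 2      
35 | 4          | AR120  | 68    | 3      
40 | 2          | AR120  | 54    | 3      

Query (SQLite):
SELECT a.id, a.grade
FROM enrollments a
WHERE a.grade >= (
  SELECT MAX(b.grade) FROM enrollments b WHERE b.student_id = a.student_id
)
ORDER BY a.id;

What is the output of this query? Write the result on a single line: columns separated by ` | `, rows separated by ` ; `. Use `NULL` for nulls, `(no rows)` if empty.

1 | 90 ; 29 | 82 ; 30 | 82 ; 35 | 68

For each enrollments row a, compute MAX(grade) over rows sharing a.student_id.
Keep row a if a.grade >= that per-group MAX.
  student_id=1: MAX(grade) = 82
  student_id=2: MAX(grade) = 90
  student_id=3: MAX(grade) = 82
  student_id=4: MAX(grade) = 68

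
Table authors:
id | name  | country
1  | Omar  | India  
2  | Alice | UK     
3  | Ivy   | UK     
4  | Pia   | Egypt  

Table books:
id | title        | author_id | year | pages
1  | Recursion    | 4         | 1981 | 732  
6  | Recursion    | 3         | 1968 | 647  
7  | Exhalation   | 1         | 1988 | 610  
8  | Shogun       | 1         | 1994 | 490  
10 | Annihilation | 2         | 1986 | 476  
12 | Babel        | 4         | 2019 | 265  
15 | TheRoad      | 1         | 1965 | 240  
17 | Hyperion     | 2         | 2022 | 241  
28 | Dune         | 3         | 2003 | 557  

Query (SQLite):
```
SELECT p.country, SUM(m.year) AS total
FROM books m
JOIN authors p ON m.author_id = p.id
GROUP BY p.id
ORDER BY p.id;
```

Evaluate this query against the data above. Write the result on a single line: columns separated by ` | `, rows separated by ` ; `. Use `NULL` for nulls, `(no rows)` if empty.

Join each books row to its authors via author_id.
Group joined rows by authors.id; compute SUM(m.year) per group.
  1: ids {7, 8, 15} → SUM(m.year)=5947
  2: ids {10, 17} → SUM(m.year)=4008
  3: ids {6, 28} → SUM(m.year)=3971
  4: ids {1, 12} → SUM(m.year)=4000

India | 5947 ; UK | 4008 ; UK | 3971 ; Egypt | 4000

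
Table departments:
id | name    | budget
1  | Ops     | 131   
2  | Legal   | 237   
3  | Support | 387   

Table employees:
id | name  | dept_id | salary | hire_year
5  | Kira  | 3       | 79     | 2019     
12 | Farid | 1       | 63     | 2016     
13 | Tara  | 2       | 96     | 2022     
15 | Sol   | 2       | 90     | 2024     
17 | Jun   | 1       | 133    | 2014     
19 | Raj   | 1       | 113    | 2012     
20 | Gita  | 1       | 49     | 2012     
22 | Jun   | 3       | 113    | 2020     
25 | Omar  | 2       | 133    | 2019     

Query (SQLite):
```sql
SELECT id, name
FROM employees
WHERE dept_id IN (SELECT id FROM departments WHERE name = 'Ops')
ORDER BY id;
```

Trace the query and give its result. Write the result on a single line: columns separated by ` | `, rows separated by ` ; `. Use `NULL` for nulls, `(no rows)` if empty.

Inner query: departments.id where name = 'Ops'.
Outer: keep employees rows whose dept_id is in that set.
Inner query → {1}

12 | Farid ; 17 | Jun ; 19 | Raj ; 20 | Gita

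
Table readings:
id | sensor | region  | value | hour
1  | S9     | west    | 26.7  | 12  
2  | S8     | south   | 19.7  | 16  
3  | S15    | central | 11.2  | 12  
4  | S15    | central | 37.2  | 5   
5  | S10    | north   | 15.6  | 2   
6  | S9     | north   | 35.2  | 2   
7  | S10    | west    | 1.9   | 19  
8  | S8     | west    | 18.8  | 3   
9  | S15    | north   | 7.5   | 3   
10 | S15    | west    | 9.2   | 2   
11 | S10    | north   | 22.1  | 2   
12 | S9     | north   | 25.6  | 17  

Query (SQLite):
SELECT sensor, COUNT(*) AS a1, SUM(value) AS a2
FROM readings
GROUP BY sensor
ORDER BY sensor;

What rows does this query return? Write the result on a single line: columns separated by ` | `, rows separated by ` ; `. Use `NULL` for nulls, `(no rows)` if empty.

S10 | 3 | 39.6 ; S15 | 4 | 65.1 ; S8 | 2 | 38.5 ; S9 | 3 | 87.5

Group readings by sensor.
Per group compute: COUNT(*), SUM(value).
  S10: ids {5, 7, 11} → COUNT(*)=3, SUM(value)=39.6
  S15: ids {3, 4, 9, 10} → COUNT(*)=4, SUM(value)=65.1
  S8: ids {2, 8} → COUNT(*)=2, SUM(value)=38.5
  S9: ids {1, 6, 12} → COUNT(*)=3, SUM(value)=87.5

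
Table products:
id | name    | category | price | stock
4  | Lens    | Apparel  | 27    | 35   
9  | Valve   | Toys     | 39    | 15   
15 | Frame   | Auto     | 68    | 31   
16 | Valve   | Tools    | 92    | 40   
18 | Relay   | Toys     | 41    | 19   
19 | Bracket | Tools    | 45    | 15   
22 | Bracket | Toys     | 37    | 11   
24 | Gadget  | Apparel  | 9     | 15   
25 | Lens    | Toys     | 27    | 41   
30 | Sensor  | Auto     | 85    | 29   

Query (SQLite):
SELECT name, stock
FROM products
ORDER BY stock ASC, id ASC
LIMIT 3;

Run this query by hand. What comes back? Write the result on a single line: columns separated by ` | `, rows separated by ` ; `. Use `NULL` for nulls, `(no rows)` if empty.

Bracket | 11 ; Valve | 15 ; Bracket | 15

Sort by stock asc, tiebreak id asc: (11, id=22), (15, id=9), (15, id=19), (15, id=24), (19, id=18), (29, id=30) …. Take first 3.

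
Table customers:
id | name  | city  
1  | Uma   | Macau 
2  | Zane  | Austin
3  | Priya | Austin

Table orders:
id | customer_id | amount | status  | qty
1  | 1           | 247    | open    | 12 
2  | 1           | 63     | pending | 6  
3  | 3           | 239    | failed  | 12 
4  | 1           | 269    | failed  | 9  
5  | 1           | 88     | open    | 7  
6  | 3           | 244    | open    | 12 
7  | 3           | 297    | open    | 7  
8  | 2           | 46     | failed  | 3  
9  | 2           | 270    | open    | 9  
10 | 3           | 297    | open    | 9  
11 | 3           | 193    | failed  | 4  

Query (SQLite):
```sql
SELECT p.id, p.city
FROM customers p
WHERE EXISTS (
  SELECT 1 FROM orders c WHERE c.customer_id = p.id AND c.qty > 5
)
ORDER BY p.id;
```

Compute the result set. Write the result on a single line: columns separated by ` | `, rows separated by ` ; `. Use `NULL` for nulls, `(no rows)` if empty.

1 | Macau ; 2 | Austin ; 3 | Austin

For each customers row, check whether any orders with matching customer_id has qty > 5.
Keep rows where that is true.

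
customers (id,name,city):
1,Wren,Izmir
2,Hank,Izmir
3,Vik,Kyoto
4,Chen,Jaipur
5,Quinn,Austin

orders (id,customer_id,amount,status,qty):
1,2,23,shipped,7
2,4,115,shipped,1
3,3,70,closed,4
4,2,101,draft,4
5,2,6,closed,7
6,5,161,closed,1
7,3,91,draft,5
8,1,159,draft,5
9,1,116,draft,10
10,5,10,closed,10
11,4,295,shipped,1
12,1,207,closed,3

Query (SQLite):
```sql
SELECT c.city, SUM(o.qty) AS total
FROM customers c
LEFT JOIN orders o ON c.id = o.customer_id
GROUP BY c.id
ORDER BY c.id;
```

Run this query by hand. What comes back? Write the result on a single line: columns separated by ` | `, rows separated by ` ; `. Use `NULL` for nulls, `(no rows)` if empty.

LEFT JOIN keeps every customers row; unmatched ones get NULL for orders columns.
Group by customers.id and compute SUM(o.qty). SUM over an all-NULL group is NULL.
  1: ids {8, 9, 12} → SUM(o.qty)=18
  2: ids {1, 4, 5} → SUM(o.qty)=18
  3: ids {3, 7} → SUM(o.qty)=9
  4: ids {2, 11} → SUM(o.qty)=2
  5: ids {6, 10} → SUM(o.qty)=11

Izmir | 18 ; Izmir | 18 ; Kyoto | 9 ; Jaipur | 2 ; Austin | 11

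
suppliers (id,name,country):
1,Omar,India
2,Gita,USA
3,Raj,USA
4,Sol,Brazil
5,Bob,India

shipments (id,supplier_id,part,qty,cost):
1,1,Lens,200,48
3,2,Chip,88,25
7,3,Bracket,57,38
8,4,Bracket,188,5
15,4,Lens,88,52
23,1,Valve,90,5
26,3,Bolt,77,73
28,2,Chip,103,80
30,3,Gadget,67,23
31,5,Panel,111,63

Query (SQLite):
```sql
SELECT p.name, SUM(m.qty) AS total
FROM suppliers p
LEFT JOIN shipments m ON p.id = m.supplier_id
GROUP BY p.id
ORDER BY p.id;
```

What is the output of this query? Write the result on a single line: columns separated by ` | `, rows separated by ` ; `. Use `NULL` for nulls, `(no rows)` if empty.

LEFT JOIN keeps every suppliers row; unmatched ones get NULL for shipments columns.
Group by suppliers.id and compute SUM(m.qty). SUM over an all-NULL group is NULL.
  1: ids {1, 23} → SUM(m.qty)=290
  2: ids {3, 28} → SUM(m.qty)=191
  3: ids {7, 26, 30} → SUM(m.qty)=201
  4: ids {8, 15} → SUM(m.qty)=276
  5: ids {31} → SUM(m.qty)=111

Omar | 290 ; Gita | 191 ; Raj | 201 ; Sol | 276 ; Bob | 111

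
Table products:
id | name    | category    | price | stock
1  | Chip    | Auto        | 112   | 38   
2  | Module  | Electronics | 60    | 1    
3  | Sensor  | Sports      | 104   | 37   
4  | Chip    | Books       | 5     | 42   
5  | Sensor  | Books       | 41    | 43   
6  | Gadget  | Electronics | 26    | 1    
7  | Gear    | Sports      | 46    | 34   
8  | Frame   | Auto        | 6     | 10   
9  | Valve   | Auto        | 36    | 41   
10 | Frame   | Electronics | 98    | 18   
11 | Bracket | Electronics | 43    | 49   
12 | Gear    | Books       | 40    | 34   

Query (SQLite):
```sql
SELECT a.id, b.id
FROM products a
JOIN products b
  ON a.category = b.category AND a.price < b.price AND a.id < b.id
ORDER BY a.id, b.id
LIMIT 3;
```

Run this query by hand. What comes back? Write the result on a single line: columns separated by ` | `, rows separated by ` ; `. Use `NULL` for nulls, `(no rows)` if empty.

Pairs (a,b) with same category, a.price < b.price, a.id < b.id.
category groups: Auto:{1,8,9} Books:{4,5,12} Electronics:{2,6,10,11} Sports:{3,7}
Ordered by (a.id, b.id); first 3.

2 | 10 ; 4 | 5 ; 4 | 12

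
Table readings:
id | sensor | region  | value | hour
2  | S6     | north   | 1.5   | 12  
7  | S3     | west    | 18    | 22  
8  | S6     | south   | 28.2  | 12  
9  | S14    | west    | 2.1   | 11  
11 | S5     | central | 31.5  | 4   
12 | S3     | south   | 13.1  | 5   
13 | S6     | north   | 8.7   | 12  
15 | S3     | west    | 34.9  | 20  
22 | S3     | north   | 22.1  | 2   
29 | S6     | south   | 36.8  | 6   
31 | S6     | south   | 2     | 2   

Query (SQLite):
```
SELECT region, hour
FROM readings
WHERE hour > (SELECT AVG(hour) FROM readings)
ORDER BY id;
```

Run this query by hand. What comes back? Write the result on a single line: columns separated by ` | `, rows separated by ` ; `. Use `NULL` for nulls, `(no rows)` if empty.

Scalar subquery: AVG(hour) over all readings rows = 9.818182 (≈; comparison uses full precision).
Keep rows where hour > that value.

north | 12 ; west | 22 ; south | 12 ; west | 11 ; north | 12 ; west | 20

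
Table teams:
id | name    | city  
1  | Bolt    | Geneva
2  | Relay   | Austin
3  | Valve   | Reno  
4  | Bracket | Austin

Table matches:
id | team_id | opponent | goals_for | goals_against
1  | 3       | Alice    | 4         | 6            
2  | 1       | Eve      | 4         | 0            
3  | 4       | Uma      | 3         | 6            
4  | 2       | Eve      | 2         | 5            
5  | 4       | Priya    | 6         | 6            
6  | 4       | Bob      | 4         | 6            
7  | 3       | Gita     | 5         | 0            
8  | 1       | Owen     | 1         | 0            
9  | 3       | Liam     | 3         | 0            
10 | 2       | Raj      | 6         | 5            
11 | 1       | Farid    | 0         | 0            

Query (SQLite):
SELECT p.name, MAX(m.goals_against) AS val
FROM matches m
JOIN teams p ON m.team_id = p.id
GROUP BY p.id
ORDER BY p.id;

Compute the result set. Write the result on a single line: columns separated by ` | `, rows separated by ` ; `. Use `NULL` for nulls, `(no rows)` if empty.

Join each matches row to its teams via team_id.
Group joined rows by teams.id; compute MAX(m.goals_against) per group.
  1: ids {2, 8, 11} → MAX(m.goals_against)=0
  2: ids {4, 10} → MAX(m.goals_against)=5
  3: ids {1, 7, 9} → MAX(m.goals_against)=6
  4: ids {3, 5, 6} → MAX(m.goals_against)=6

Bolt | 0 ; Relay | 5 ; Valve | 6 ; Bracket | 6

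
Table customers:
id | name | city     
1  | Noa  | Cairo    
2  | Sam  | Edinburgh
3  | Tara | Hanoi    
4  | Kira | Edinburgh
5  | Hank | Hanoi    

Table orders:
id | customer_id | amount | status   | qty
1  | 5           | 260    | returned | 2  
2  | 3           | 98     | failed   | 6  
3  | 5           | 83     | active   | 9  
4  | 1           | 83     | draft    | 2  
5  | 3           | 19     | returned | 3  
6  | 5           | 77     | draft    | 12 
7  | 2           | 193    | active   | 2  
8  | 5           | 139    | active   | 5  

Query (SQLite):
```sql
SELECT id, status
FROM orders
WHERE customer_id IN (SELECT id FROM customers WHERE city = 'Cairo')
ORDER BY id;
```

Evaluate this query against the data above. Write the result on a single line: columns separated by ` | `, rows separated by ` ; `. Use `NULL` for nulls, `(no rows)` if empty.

Inner query: customers.id where city = 'Cairo'.
Outer: keep orders rows whose customer_id is in that set.
Inner query → {1}

4 | draft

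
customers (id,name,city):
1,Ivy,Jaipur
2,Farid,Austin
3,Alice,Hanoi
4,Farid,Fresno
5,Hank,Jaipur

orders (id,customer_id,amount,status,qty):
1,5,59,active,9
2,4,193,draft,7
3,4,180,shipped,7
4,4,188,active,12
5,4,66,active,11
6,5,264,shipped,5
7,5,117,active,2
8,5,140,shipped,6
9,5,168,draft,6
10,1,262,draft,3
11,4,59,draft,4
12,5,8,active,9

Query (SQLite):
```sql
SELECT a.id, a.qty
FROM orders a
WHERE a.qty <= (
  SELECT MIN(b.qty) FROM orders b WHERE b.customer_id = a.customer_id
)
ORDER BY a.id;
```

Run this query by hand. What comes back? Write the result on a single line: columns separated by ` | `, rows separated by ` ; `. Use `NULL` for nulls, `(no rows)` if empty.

7 | 2 ; 10 | 3 ; 11 | 4

For each orders row a, compute MIN(qty) over rows sharing a.customer_id.
Keep row a if a.qty <= that per-group MIN.
  customer_id=1: MIN(qty) = 3
  customer_id=4: MIN(qty) = 4
  customer_id=5: MIN(qty) = 2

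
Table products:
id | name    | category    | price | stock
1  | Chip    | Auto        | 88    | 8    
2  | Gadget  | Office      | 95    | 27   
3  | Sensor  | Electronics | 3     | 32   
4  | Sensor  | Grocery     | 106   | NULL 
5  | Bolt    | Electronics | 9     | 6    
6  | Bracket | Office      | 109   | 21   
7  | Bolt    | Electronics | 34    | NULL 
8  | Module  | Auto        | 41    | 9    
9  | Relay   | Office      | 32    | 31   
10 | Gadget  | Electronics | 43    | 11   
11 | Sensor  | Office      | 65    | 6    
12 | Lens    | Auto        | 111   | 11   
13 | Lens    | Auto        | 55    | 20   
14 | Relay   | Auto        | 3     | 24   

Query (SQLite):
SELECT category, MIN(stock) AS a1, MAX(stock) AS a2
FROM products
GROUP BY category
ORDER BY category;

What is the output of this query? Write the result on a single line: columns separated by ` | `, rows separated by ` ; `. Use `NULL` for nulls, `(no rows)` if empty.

Group products by category.
Per group compute: MIN(stock), MAX(stock).
  Auto: ids {1, 8, 12, 13, 14} → MIN(stock)=8, MAX(stock)=24
  Electronics: ids {3, 5, 7, 10} → MIN(stock)=6, MAX(stock)=32
  Grocery: ids {4} → MIN(stock)=NULL, MAX(stock)=NULL
  Office: ids {2, 6, 9, 11} → MIN(stock)=6, MAX(stock)=31

Auto | 8 | 24 ; Electronics | 6 | 32 ; Grocery | NULL | NULL ; Office | 6 | 31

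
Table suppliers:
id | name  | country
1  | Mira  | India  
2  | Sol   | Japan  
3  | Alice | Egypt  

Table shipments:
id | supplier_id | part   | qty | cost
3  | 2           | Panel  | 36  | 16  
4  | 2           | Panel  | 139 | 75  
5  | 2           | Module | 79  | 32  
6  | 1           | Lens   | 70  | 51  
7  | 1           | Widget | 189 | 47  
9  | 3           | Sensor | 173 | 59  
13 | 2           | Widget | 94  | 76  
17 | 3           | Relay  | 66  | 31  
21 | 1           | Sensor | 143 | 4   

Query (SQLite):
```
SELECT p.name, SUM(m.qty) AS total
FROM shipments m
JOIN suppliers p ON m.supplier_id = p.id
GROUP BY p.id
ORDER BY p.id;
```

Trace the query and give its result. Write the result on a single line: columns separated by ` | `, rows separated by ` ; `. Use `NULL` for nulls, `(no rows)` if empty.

Mira | 402 ; Sol | 348 ; Alice | 239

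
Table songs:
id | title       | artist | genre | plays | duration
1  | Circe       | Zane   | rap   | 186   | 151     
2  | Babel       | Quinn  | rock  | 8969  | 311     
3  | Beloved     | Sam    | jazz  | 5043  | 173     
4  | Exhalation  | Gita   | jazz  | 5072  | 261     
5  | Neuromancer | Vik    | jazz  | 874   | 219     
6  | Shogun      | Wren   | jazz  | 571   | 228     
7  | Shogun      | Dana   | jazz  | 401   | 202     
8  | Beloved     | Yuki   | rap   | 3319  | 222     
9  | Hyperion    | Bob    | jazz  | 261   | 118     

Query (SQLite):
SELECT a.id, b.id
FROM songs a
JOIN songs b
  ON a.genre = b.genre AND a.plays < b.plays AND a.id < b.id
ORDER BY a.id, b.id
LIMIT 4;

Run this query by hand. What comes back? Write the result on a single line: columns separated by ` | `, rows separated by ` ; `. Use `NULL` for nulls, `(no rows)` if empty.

Pairs (a,b) with same genre, a.plays < b.plays, a.id < b.id.
genre groups: jazz:{3,4,5,6,7,9} rap:{1,8} rock:{2}
Ordered by (a.id, b.id); first 4.

1 | 8 ; 3 | 4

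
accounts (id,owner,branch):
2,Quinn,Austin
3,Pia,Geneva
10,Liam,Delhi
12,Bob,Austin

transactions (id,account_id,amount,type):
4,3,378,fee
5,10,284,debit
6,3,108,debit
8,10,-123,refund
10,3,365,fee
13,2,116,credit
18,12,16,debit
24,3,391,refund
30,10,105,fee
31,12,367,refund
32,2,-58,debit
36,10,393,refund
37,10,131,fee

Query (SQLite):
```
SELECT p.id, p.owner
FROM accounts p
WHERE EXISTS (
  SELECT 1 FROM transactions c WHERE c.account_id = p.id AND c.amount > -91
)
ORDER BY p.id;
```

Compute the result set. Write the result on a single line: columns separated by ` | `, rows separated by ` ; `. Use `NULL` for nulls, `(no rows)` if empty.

For each accounts row, check whether any transactions with matching account_id has amount > -91.
Keep rows where that is true.

2 | Quinn ; 3 | Pia ; 10 | Liam ; 12 | Bob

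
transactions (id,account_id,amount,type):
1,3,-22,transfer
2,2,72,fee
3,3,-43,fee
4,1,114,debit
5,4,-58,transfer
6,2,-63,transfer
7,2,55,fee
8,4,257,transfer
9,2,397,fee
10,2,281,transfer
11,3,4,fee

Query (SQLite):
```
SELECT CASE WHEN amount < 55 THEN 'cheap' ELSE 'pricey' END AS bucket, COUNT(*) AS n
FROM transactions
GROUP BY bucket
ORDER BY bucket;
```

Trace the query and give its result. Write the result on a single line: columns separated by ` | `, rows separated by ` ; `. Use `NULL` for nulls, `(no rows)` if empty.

cheap | 5 ; pricey | 6

Bucket rows by amount < 55 → 'cheap' else 'pricey'; count each bucket.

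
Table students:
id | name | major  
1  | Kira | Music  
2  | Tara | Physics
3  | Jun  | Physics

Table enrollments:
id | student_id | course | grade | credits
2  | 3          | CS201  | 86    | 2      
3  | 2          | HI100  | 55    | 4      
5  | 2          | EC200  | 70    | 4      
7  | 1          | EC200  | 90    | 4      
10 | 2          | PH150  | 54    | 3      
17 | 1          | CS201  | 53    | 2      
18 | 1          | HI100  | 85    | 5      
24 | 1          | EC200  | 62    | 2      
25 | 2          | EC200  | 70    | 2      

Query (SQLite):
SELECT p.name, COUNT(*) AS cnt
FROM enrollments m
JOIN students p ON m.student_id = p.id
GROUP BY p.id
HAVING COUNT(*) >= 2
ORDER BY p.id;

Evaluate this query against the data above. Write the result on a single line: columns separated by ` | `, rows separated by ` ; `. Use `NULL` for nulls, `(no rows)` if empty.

Join each enrollments row to its students via student_id.
Group joined rows by students.id; compute COUNT(*) per group.
HAVING: keep groups with count ≥ 2.
  1: ids {7, 17, 18, 24} → COUNT(*)=4
  2: ids {3, 5, 10, 25} → COUNT(*)=4
  3: ids {2} → COUNT(*)=1

Kira | 4 ; Tara | 4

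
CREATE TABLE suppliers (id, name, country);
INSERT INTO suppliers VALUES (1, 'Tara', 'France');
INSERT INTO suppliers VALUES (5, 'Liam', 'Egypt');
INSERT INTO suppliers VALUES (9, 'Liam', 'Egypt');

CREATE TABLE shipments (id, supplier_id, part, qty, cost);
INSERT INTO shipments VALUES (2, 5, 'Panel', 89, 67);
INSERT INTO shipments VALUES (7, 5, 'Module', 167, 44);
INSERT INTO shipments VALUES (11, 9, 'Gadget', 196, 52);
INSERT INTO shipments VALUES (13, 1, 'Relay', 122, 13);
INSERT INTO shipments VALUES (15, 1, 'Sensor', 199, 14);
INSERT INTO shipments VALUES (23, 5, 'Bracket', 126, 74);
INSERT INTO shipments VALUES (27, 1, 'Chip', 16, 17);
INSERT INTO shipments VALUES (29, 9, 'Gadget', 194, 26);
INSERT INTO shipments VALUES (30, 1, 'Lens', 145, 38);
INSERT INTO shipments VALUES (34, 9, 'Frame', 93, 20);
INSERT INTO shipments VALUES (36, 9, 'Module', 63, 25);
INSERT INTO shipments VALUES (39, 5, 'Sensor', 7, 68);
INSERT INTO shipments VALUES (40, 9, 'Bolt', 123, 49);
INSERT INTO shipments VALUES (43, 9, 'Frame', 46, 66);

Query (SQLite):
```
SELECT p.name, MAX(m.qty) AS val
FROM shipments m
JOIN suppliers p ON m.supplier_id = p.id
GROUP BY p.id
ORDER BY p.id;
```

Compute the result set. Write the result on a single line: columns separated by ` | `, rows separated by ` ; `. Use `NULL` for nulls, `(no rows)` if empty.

Join each shipments row to its suppliers via supplier_id.
Group joined rows by suppliers.id; compute MAX(m.qty) per group.
  1: ids {13, 15, 27, 30} → MAX(m.qty)=199
  5: ids {2, 7, 23, 39} → MAX(m.qty)=167
  9: ids {11, 29, 34, 36, 40, 43} → MAX(m.qty)=196

Tara | 199 ; Liam | 167 ; Liam | 196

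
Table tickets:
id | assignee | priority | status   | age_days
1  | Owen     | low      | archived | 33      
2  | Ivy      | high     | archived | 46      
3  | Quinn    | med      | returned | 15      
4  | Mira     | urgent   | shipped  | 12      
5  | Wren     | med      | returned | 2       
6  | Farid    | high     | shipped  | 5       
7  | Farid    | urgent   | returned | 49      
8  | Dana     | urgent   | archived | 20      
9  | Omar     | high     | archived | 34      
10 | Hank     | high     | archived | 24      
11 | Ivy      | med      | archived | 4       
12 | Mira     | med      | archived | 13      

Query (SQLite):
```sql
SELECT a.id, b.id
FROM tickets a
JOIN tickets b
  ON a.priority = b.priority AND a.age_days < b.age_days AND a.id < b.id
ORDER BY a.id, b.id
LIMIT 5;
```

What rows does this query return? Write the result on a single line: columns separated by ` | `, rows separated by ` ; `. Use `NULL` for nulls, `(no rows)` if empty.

4 | 7 ; 4 | 8 ; 5 | 11 ; 5 | 12 ; 6 | 9

Pairs (a,b) with same priority, a.age_days < b.age_days, a.id < b.id.
priority groups: high:{2,6,9,10} low:{1} med:{3,5,11,12} urgent:{4,7,8}
Ordered by (a.id, b.id); first 5.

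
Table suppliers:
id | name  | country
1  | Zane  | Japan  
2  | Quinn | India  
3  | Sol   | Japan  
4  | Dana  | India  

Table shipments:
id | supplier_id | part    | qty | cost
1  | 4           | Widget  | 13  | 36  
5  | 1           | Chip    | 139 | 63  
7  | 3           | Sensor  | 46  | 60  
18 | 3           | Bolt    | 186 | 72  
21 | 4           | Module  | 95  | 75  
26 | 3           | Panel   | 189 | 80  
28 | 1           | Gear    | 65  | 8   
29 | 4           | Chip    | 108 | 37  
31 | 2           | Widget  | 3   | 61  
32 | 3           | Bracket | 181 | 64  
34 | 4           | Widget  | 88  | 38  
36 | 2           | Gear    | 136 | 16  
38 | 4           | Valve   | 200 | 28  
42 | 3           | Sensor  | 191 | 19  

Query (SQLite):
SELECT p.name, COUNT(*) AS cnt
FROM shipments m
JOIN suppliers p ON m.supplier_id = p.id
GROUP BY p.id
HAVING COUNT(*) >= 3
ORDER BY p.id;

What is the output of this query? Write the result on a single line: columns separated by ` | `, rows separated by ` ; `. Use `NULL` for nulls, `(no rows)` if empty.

Sol | 5 ; Dana | 5

Join each shipments row to its suppliers via supplier_id.
Group joined rows by suppliers.id; compute COUNT(*) per group.
HAVING: keep groups with count ≥ 3.
  1: ids {5, 28} → COUNT(*)=2
  2: ids {31, 36} → COUNT(*)=2
  3: ids {7, 18, 26, 32, 42} → COUNT(*)=5
  4: ids {1, 21, 29, 34, 38} → COUNT(*)=5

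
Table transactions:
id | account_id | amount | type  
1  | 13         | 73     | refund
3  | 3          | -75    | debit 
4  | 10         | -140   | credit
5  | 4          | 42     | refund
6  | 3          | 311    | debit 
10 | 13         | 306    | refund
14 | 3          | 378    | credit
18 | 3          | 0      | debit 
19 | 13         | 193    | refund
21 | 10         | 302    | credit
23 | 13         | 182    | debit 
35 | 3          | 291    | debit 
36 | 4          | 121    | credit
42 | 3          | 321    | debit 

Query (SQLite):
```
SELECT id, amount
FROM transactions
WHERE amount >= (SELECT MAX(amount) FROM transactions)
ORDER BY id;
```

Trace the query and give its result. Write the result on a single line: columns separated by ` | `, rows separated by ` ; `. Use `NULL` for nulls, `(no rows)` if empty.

14 | 378

Scalar subquery: MAX(amount) over all transactions rows = 378.
Keep rows where amount >= that value.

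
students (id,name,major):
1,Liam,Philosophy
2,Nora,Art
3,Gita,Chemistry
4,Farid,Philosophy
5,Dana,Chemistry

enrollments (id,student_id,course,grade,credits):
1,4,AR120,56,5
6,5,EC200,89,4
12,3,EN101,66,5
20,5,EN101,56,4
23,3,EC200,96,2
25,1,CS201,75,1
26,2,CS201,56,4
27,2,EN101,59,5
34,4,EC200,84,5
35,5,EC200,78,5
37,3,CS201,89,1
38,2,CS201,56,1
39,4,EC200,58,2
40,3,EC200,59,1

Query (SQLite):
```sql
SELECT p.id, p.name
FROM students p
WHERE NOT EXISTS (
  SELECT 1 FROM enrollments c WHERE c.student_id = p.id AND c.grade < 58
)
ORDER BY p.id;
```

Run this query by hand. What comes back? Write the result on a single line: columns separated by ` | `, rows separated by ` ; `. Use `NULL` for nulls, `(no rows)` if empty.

1 | Liam ; 3 | Gita

For each students row, check whether any enrollments with matching student_id has grade < 58.
Keep rows where that is false.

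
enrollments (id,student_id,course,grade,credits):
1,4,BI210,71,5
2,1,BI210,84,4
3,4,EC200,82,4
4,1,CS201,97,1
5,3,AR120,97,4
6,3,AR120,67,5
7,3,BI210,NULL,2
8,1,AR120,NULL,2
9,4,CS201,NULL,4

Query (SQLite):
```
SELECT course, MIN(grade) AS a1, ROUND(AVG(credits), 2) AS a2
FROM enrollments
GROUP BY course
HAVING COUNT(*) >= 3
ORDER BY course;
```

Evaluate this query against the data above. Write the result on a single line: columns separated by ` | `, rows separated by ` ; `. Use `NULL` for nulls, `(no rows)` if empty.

AR120 | 67 | 3.67 ; BI210 | 71 | 3.67

Group enrollments by course.
Per group compute: MIN(grade), ROUND(AVG(credits), 2).
HAVING: drop groups with fewer than 3 rows.
  AR120: ids {5, 6, 8} → MIN(grade)=67, ROUND(AVG(credits), 2)=3.67
  BI210: ids {1, 2, 7} → MIN(grade)=71, ROUND(AVG(credits), 2)=3.67
  CS201: ids {4, 9} → MIN(grade)=97, ROUND(AVG(credits), 2)=2.5
  EC200: ids {3} → MIN(grade)=82, ROUND(AVG(credits), 2)=4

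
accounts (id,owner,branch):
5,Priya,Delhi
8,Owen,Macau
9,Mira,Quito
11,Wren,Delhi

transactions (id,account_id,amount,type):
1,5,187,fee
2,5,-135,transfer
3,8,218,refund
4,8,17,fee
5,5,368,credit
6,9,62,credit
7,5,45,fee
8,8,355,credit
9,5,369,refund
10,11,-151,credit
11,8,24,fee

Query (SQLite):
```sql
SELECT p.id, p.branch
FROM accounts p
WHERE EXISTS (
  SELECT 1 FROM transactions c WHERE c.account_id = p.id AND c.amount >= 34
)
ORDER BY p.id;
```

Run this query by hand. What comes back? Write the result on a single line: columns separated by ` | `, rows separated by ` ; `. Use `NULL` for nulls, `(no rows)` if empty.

For each accounts row, check whether any transactions with matching account_id has amount >= 34.
Keep rows where that is true.

5 | Delhi ; 8 | Macau ; 9 | Quito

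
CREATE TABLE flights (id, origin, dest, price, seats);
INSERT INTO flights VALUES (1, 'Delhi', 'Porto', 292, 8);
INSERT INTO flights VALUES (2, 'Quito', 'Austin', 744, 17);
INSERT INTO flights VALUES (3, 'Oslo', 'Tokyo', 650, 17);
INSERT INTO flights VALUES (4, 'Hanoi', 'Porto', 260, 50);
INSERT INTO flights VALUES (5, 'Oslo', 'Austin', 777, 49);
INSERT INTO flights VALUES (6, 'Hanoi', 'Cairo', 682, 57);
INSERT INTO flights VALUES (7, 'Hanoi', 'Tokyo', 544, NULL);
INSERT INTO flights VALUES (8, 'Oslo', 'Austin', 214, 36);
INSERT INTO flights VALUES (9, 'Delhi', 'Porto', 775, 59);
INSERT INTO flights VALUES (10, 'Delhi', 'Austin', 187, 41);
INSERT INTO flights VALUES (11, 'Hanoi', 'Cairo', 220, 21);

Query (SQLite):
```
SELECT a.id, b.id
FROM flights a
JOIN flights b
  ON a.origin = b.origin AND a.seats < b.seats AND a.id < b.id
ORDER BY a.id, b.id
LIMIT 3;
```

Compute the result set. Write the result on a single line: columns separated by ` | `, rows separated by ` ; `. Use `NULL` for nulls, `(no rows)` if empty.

1 | 9 ; 1 | 10 ; 3 | 5

Pairs (a,b) with same origin, a.seats < b.seats, a.id < b.id.
origin groups: Delhi:{1,9,10} Hanoi:{4,6,7,11} Oslo:{3,5,8} Quito:{2}
Ordered by (a.id, b.id); first 3.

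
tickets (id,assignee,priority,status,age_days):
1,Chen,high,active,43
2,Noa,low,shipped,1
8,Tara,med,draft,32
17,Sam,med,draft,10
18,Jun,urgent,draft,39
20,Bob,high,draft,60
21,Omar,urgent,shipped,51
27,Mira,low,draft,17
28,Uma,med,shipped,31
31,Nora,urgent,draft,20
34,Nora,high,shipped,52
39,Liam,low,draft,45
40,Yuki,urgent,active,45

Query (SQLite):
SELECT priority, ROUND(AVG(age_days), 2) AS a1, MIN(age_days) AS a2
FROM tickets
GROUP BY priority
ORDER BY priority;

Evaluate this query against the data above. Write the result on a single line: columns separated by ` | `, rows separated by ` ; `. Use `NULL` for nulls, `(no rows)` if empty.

high | 51.67 | 43 ; low | 21 | 1 ; med | 24.33 | 10 ; urgent | 38.75 | 20

Group tickets by priority.
Per group compute: ROUND(AVG(age_days), 2), MIN(age_days).
  high: ids {1, 20, 34} → ROUND(AVG(age_days), 2)=51.67, MIN(age_days)=43
  low: ids {2, 27, 39} → ROUND(AVG(age_days), 2)=21, MIN(age_days)=1
  med: ids {8, 17, 28} → ROUND(AVG(age_days), 2)=24.33, MIN(age_days)=10
  urgent: ids {18, 21, 31, 40} → ROUND(AVG(age_days), 2)=38.75, MIN(age_days)=20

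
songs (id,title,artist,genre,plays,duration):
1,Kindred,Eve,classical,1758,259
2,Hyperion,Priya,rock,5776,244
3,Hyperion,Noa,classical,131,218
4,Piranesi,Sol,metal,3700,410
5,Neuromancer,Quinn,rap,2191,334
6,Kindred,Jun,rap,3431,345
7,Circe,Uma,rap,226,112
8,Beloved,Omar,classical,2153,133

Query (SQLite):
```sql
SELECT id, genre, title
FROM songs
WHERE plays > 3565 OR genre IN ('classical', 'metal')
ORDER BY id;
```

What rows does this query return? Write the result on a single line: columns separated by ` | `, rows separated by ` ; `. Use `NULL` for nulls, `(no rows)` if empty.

1 | classical | Kindred ; 2 | rock | Hyperion ; 3 | classical | Hyperion ; 4 | metal | Piranesi ; 8 | classical | Beloved

plays > 3565: ids {2, 4}
genre IN ('classical', 'metal'): ids {1, 3, 4, 8}
Combine with OR.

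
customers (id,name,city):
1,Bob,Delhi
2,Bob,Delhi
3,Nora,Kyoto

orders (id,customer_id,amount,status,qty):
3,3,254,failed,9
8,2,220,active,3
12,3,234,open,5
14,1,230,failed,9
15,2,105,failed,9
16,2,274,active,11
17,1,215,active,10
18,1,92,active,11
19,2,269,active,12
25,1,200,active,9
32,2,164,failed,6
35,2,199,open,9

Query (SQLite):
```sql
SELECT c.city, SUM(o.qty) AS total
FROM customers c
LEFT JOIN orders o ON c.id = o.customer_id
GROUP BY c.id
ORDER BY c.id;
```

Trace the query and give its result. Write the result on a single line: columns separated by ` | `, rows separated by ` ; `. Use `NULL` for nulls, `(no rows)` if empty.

LEFT JOIN keeps every customers row; unmatched ones get NULL for orders columns.
Group by customers.id and compute SUM(o.qty). SUM over an all-NULL group is NULL.
  1: ids {14, 17, 18, 25} → SUM(o.qty)=39
  2: ids {8, 15, 16, 19, 32, 35} → SUM(o.qty)=50
  3: ids {3, 12} → SUM(o.qty)=14

Delhi | 39 ; Delhi | 50 ; Kyoto | 14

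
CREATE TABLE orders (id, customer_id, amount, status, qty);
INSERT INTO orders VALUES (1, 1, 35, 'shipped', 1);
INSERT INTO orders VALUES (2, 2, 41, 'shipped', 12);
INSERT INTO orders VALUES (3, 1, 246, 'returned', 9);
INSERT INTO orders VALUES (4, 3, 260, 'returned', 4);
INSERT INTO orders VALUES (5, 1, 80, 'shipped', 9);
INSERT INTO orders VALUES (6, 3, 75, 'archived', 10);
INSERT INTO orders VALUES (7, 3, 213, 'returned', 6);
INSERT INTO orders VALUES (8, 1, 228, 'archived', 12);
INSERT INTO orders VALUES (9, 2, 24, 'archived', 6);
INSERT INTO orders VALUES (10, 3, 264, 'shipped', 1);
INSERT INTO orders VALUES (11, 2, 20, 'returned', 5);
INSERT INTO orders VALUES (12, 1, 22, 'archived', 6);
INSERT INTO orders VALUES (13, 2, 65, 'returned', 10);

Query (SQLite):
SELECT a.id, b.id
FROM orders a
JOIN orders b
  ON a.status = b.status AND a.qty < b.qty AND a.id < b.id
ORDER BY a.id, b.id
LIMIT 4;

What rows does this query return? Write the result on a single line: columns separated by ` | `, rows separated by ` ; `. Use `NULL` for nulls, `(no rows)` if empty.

Pairs (a,b) with same status, a.qty < b.qty, a.id < b.id.
status groups: archived:{6,8,9,12} returned:{3,4,7,11,13} shipped:{1,2,5,10}
Ordered by (a.id, b.id); first 4.

1 | 2 ; 1 | 5 ; 3 | 13 ; 4 | 7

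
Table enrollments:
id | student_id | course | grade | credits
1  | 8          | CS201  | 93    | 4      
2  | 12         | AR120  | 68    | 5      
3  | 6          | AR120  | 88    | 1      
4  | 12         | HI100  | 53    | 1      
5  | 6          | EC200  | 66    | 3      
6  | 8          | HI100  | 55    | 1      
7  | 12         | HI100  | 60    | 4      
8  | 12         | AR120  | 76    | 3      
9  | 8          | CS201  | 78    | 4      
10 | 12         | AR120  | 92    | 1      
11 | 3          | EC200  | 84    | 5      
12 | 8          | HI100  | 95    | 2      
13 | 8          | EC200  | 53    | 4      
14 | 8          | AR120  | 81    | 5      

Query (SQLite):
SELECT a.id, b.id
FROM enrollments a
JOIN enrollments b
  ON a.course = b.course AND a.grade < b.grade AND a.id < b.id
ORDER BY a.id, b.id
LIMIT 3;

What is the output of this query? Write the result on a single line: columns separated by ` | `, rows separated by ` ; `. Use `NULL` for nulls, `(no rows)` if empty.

Pairs (a,b) with same course, a.grade < b.grade, a.id < b.id.
course groups: AR120:{2,3,8,10,14} CS201:{1,9} EC200:{5,11,13} HI100:{4,6,7,12}
Ordered by (a.id, b.id); first 3.

2 | 3 ; 2 | 8 ; 2 | 10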